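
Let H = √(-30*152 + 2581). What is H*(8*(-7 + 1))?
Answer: -48*I*√1979 ≈ -2135.3*I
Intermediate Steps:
H = I*√1979 (H = √(-4560 + 2581) = √(-1979) = I*√1979 ≈ 44.486*I)
H*(8*(-7 + 1)) = (I*√1979)*(8*(-7 + 1)) = (I*√1979)*(8*(-6)) = (I*√1979)*(-48) = -48*I*√1979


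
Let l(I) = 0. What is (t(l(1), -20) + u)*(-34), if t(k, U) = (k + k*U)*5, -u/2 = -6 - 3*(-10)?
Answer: 1632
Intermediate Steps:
u = -48 (u = -2*(-6 - 3*(-10)) = -2*(-6 + 30) = -2*24 = -48)
t(k, U) = 5*k + 5*U*k (t(k, U) = (k + U*k)*5 = 5*k + 5*U*k)
(t(l(1), -20) + u)*(-34) = (5*0*(1 - 20) - 48)*(-34) = (5*0*(-19) - 48)*(-34) = (0 - 48)*(-34) = -48*(-34) = 1632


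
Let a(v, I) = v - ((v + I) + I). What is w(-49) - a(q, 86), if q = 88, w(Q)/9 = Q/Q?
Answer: 181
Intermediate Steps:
w(Q) = 9 (w(Q) = 9*(Q/Q) = 9*1 = 9)
a(v, I) = -2*I (a(v, I) = v - ((I + v) + I) = v - (v + 2*I) = v + (-v - 2*I) = -2*I)
w(-49) - a(q, 86) = 9 - (-2)*86 = 9 - 1*(-172) = 9 + 172 = 181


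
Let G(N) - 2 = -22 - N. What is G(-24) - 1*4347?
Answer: -4343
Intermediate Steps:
G(N) = -20 - N (G(N) = 2 + (-22 - N) = -20 - N)
G(-24) - 1*4347 = (-20 - 1*(-24)) - 1*4347 = (-20 + 24) - 4347 = 4 - 4347 = -4343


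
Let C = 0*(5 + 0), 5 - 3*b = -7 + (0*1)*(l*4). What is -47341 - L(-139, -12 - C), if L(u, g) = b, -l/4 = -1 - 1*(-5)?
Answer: -47345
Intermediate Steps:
l = -16 (l = -4*(-1 - 1*(-5)) = -4*(-1 + 5) = -4*4 = -16)
b = 4 (b = 5/3 - (-7 + (0*1)*(-16*4))/3 = 5/3 - (-7 + 0*(-64))/3 = 5/3 - (-7 + 0)/3 = 5/3 - ⅓*(-7) = 5/3 + 7/3 = 4)
C = 0 (C = 0*5 = 0)
L(u, g) = 4
-47341 - L(-139, -12 - C) = -47341 - 1*4 = -47341 - 4 = -47345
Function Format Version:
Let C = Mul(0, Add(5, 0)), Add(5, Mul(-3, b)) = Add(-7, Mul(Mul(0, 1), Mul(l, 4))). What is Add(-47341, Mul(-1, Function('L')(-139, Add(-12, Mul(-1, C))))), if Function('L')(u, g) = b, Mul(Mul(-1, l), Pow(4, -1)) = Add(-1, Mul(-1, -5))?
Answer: -47345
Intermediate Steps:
l = -16 (l = Mul(-4, Add(-1, Mul(-1, -5))) = Mul(-4, Add(-1, 5)) = Mul(-4, 4) = -16)
b = 4 (b = Add(Rational(5, 3), Mul(Rational(-1, 3), Add(-7, Mul(Mul(0, 1), Mul(-16, 4))))) = Add(Rational(5, 3), Mul(Rational(-1, 3), Add(-7, Mul(0, -64)))) = Add(Rational(5, 3), Mul(Rational(-1, 3), Add(-7, 0))) = Add(Rational(5, 3), Mul(Rational(-1, 3), -7)) = Add(Rational(5, 3), Rational(7, 3)) = 4)
C = 0 (C = Mul(0, 5) = 0)
Function('L')(u, g) = 4
Add(-47341, Mul(-1, Function('L')(-139, Add(-12, Mul(-1, C))))) = Add(-47341, Mul(-1, 4)) = Add(-47341, -4) = -47345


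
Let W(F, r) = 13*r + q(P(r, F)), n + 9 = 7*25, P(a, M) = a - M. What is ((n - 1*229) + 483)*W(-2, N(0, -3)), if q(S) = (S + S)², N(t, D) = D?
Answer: -14700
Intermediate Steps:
q(S) = 4*S² (q(S) = (2*S)² = 4*S²)
n = 166 (n = -9 + 7*25 = -9 + 175 = 166)
W(F, r) = 4*(r - F)² + 13*r (W(F, r) = 13*r + 4*(r - F)² = 4*(r - F)² + 13*r)
((n - 1*229) + 483)*W(-2, N(0, -3)) = ((166 - 1*229) + 483)*(4*(-2 - 1*(-3))² + 13*(-3)) = ((166 - 229) + 483)*(4*(-2 + 3)² - 39) = (-63 + 483)*(4*1² - 39) = 420*(4*1 - 39) = 420*(4 - 39) = 420*(-35) = -14700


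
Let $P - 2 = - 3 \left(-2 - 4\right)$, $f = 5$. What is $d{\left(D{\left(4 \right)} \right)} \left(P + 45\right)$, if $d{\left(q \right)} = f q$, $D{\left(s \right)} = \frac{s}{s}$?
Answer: $325$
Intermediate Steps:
$D{\left(s \right)} = 1$
$P = 20$ ($P = 2 - 3 \left(-2 - 4\right) = 2 - -18 = 2 + 18 = 20$)
$d{\left(q \right)} = 5 q$
$d{\left(D{\left(4 \right)} \right)} \left(P + 45\right) = 5 \cdot 1 \left(20 + 45\right) = 5 \cdot 65 = 325$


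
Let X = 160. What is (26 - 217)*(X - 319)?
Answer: 30369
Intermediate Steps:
(26 - 217)*(X - 319) = (26 - 217)*(160 - 319) = -191*(-159) = 30369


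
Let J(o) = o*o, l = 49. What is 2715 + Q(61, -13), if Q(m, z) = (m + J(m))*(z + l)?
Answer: 138867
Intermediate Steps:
J(o) = o²
Q(m, z) = (49 + z)*(m + m²) (Q(m, z) = (m + m²)*(z + 49) = (m + m²)*(49 + z) = (49 + z)*(m + m²))
2715 + Q(61, -13) = 2715 + 61*(49 - 13 + 49*61 + 61*(-13)) = 2715 + 61*(49 - 13 + 2989 - 793) = 2715 + 61*2232 = 2715 + 136152 = 138867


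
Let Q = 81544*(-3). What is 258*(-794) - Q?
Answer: 39780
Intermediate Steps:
Q = -244632
258*(-794) - Q = 258*(-794) - 1*(-244632) = -204852 + 244632 = 39780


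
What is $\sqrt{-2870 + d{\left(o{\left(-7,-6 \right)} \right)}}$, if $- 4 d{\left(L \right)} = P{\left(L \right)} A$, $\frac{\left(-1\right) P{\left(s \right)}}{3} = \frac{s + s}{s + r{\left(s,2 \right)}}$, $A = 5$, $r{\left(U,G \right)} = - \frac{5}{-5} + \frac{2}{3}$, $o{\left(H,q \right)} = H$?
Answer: $\frac{5 i \sqrt{7322}}{8} \approx 53.48 i$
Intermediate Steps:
$r{\left(U,G \right)} = \frac{5}{3}$ ($r{\left(U,G \right)} = \left(-5\right) \left(- \frac{1}{5}\right) + 2 \cdot \frac{1}{3} = 1 + \frac{2}{3} = \frac{5}{3}$)
$P{\left(s \right)} = - \frac{6 s}{\frac{5}{3} + s}$ ($P{\left(s \right)} = - 3 \frac{s + s}{s + \frac{5}{3}} = - 3 \frac{2 s}{\frac{5}{3} + s} = - \frac{6 s}{\frac{5}{3} + s}$)
$d{\left(L \right)} = \frac{45 L}{2 \left(5 + 3 L\right)}$ ($d{\left(L \right)} = - \frac{- \frac{18 L}{5 + 3 L} 5}{4} = - \frac{\left(-90\right) L \frac{1}{5 + 3 L}}{4} = \frac{45 L}{2 \left(5 + 3 L\right)}$)
$\sqrt{-2870 + d{\left(o{\left(-7,-6 \right)} \right)}} = \sqrt{-2870 + \frac{45}{2} \left(-7\right) \frac{1}{5 + 3 \left(-7\right)}} = \sqrt{-2870 + \frac{45}{2} \left(-7\right) \frac{1}{5 - 21}} = \sqrt{-2870 + \frac{45}{2} \left(-7\right) \frac{1}{-16}} = \sqrt{-2870 + \frac{45}{2} \left(-7\right) \left(- \frac{1}{16}\right)} = \sqrt{-2870 + \frac{315}{32}} = \sqrt{- \frac{91525}{32}} = \frac{5 i \sqrt{7322}}{8}$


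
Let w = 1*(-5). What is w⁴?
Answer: 625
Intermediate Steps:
w = -5
w⁴ = (-5)⁴ = 625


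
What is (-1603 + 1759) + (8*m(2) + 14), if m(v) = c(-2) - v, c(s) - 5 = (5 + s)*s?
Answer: 146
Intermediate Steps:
c(s) = 5 + s*(5 + s) (c(s) = 5 + (5 + s)*s = 5 + s*(5 + s))
m(v) = -1 - v (m(v) = (5 + (-2)² + 5*(-2)) - v = (5 + 4 - 10) - v = -1 - v)
(-1603 + 1759) + (8*m(2) + 14) = (-1603 + 1759) + (8*(-1 - 1*2) + 14) = 156 + (8*(-1 - 2) + 14) = 156 + (8*(-3) + 14) = 156 + (-24 + 14) = 156 - 10 = 146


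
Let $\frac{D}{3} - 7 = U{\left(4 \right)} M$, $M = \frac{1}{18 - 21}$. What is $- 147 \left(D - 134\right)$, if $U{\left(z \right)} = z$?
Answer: $17199$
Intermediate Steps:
$M = - \frac{1}{3}$ ($M = \frac{1}{-3} = - \frac{1}{3} \approx -0.33333$)
$D = 17$ ($D = 21 + 3 \cdot 4 \left(- \frac{1}{3}\right) = 21 + 3 \left(- \frac{4}{3}\right) = 21 - 4 = 17$)
$- 147 \left(D - 134\right) = - 147 \left(17 - 134\right) = \left(-147\right) \left(-117\right) = 17199$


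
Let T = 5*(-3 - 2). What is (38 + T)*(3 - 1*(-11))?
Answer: 182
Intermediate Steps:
T = -25 (T = 5*(-5) = -25)
(38 + T)*(3 - 1*(-11)) = (38 - 25)*(3 - 1*(-11)) = 13*(3 + 11) = 13*14 = 182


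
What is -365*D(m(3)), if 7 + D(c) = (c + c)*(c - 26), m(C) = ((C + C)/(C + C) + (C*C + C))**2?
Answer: -17639355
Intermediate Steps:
m(C) = (1 + C + C**2)**2 (m(C) = ((2*C)/((2*C)) + (C**2 + C))**2 = ((2*C)*(1/(2*C)) + (C + C**2))**2 = (1 + (C + C**2))**2 = (1 + C + C**2)**2)
D(c) = -7 + 2*c*(-26 + c) (D(c) = -7 + (c + c)*(c - 26) = -7 + (2*c)*(-26 + c) = -7 + 2*c*(-26 + c))
-365*D(m(3)) = -365*(-7 - 52*(1 + 3 + 3**2)**2 + 2*((1 + 3 + 3**2)**2)**2) = -365*(-7 - 52*(1 + 3 + 9)**2 + 2*((1 + 3 + 9)**2)**2) = -365*(-7 - 52*13**2 + 2*(13**2)**2) = -365*(-7 - 52*169 + 2*169**2) = -365*(-7 - 8788 + 2*28561) = -365*(-7 - 8788 + 57122) = -365*48327 = -17639355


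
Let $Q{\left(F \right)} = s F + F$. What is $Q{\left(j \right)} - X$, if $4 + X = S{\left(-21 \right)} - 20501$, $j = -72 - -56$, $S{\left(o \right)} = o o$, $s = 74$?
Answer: $18864$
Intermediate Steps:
$S{\left(o \right)} = o^{2}$
$j = -16$ ($j = -72 + 56 = -16$)
$X = -20064$ ($X = -4 + \left(\left(-21\right)^{2} - 20501\right) = -4 + \left(441 - 20501\right) = -4 - 20060 = -20064$)
$Q{\left(F \right)} = 75 F$ ($Q{\left(F \right)} = 74 F + F = 75 F$)
$Q{\left(j \right)} - X = 75 \left(-16\right) - -20064 = -1200 + 20064 = 18864$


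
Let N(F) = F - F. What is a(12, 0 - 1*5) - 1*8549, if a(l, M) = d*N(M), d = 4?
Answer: -8549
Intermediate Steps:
N(F) = 0
a(l, M) = 0 (a(l, M) = 4*0 = 0)
a(12, 0 - 1*5) - 1*8549 = 0 - 1*8549 = 0 - 8549 = -8549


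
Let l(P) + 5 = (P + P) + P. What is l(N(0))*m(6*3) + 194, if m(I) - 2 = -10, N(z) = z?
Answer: 234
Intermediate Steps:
l(P) = -5 + 3*P (l(P) = -5 + ((P + P) + P) = -5 + (2*P + P) = -5 + 3*P)
m(I) = -8 (m(I) = 2 - 10 = -8)
l(N(0))*m(6*3) + 194 = (-5 + 3*0)*(-8) + 194 = (-5 + 0)*(-8) + 194 = -5*(-8) + 194 = 40 + 194 = 234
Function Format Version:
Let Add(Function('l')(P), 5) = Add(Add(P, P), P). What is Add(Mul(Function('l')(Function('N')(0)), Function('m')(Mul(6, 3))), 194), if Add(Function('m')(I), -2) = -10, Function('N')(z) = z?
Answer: 234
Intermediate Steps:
Function('l')(P) = Add(-5, Mul(3, P)) (Function('l')(P) = Add(-5, Add(Add(P, P), P)) = Add(-5, Add(Mul(2, P), P)) = Add(-5, Mul(3, P)))
Function('m')(I) = -8 (Function('m')(I) = Add(2, -10) = -8)
Add(Mul(Function('l')(Function('N')(0)), Function('m')(Mul(6, 3))), 194) = Add(Mul(Add(-5, Mul(3, 0)), -8), 194) = Add(Mul(Add(-5, 0), -8), 194) = Add(Mul(-5, -8), 194) = Add(40, 194) = 234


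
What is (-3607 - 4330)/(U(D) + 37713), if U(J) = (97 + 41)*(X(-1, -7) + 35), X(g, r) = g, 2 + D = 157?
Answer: -7937/42405 ≈ -0.18717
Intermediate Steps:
D = 155 (D = -2 + 157 = 155)
U(J) = 4692 (U(J) = (97 + 41)*(-1 + 35) = 138*34 = 4692)
(-3607 - 4330)/(U(D) + 37713) = (-3607 - 4330)/(4692 + 37713) = -7937/42405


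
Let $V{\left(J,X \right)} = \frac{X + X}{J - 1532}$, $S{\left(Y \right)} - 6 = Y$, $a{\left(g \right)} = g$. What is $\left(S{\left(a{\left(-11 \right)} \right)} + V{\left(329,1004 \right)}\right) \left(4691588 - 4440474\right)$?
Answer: $- \frac{2014687622}{1203} \approx -1.6747 \cdot 10^{6}$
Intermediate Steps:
$S{\left(Y \right)} = 6 + Y$
$V{\left(J,X \right)} = \frac{2 X}{-1532 + J}$
$\left(S{\left(a{\left(-11 \right)} \right)} + V{\left(329,1004 \right)}\right) \left(4691588 - 4440474\right) = \left(\left(6 - 11\right) + 2 \cdot 1004 \frac{1}{-1532 + 329}\right) \left(4691588 - 4440474\right) = \left(-5 + 2 \cdot 1004 \frac{1}{-1203}\right) 251114 = \left(-5 + 2 \cdot 1004 \left(- \frac{1}{1203}\right)\right) 251114 = \left(-5 - \frac{2008}{1203}\right) 251114 = \left(- \frac{8023}{1203}\right) 251114 = - \frac{2014687622}{1203}$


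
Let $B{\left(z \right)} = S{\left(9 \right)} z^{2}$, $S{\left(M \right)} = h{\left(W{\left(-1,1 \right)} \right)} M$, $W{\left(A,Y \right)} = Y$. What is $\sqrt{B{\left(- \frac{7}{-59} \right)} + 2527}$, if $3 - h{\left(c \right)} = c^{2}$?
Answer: $\frac{\sqrt{8797369}}{59} \approx 50.272$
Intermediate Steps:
$h{\left(c \right)} = 3 - c^{2}$
$S{\left(M \right)} = 2 M$ ($S{\left(M \right)} = \left(3 - 1^{2}\right) M = \left(3 - 1\right) M = 2 M$)
$B{\left(z \right)} = 18 z^{2}$ ($B{\left(z \right)} = 2 \cdot 9 z^{2} = 18 z^{2}$)
$\sqrt{B{\left(- \frac{7}{-59} \right)} + 2527} = \sqrt{18 \left(- \frac{7}{-59}\right)^{2} + 2527} = \sqrt{18 \left(\left(-7\right) \left(- \frac{1}{59}\right)\right)^{2} + 2527} = \sqrt{18 \left(\frac{7}{59}\right)^{2} + 2527} = \sqrt{18 \cdot \frac{49}{3481} + 2527} = \sqrt{\frac{882}{3481} + 2527} = \sqrt{\frac{8797369}{3481}} = \frac{\sqrt{8797369}}{59}$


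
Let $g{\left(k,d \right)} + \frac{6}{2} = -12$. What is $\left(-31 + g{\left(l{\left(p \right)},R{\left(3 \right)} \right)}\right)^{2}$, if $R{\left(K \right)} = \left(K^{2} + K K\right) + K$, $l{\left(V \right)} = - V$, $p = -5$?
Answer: $2116$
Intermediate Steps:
$R{\left(K \right)} = K + 2 K^{2}$ ($R{\left(K \right)} = \left(K^{2} + K^{2}\right) + K = 2 K^{2} + K = K + 2 K^{2}$)
$g{\left(k,d \right)} = -15$ ($g{\left(k,d \right)} = -3 - 12 = -15$)
$\left(-31 + g{\left(l{\left(p \right)},R{\left(3 \right)} \right)}\right)^{2} = \left(-31 - 15\right)^{2} = \left(-46\right)^{2} = 2116$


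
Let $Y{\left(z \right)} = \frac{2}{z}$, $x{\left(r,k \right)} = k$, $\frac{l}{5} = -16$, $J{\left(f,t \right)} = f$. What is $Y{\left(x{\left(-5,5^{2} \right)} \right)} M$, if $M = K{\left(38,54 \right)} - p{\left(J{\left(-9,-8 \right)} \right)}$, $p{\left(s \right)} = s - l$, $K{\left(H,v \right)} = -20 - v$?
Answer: $- \frac{58}{5} \approx -11.6$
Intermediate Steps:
$l = -80$ ($l = 5 \left(-16\right) = -80$)
$p{\left(s \right)} = 80 + s$ ($p{\left(s \right)} = s - -80 = s + 80 = 80 + s$)
$M = -145$ ($M = \left(-20 - 54\right) - \left(80 - 9\right) = \left(-20 - 54\right) - 71 = -74 - 71 = -145$)
$Y{\left(x{\left(-5,5^{2} \right)} \right)} M = \frac{2}{5^{2}} \left(-145\right) = \frac{2}{25} \left(-145\right) = - \frac{58}{5}$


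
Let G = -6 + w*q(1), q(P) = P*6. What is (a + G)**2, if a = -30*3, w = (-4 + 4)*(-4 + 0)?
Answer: 9216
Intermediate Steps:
q(P) = 6*P
w = 0 (w = 0*(-4) = 0)
a = -90
G = -6 (G = -6 + 0*(6*1) = -6 + 0*6 = -6 + 0 = -6)
(a + G)**2 = (-90 - 6)**2 = (-96)**2 = 9216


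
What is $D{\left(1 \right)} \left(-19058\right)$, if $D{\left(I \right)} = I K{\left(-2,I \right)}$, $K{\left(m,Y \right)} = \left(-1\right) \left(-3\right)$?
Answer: $-57174$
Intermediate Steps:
$K{\left(m,Y \right)} = 3$
$D{\left(I \right)} = 3 I$ ($D{\left(I \right)} = I 3 = 3 I$)
$D{\left(1 \right)} \left(-19058\right) = 3 \cdot 1 \left(-19058\right) = 3 \left(-19058\right) = -57174$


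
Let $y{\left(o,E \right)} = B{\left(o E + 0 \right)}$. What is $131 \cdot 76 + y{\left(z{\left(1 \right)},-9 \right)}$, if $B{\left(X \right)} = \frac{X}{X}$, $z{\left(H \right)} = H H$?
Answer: $9957$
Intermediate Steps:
$z{\left(H \right)} = H^{2}$
$B{\left(X \right)} = 1$
$y{\left(o,E \right)} = 1$
$131 \cdot 76 + y{\left(z{\left(1 \right)},-9 \right)} = 131 \cdot 76 + 1 = 9956 + 1 = 9957$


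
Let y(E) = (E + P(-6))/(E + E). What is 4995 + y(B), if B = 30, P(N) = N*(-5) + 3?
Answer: 99921/20 ≈ 4996.0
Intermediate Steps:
P(N) = 3 - 5*N (P(N) = -5*N + 3 = 3 - 5*N)
y(E) = (33 + E)/(2*E) (y(E) = (E + (3 - 5*(-6)))/(E + E) = (E + (3 + 30))/((2*E)) = (E + 33)*(1/(2*E)) = (33 + E)*(1/(2*E)) = (33 + E)/(2*E))
4995 + y(B) = 4995 + (½)*(33 + 30)/30 = 4995 + (½)*(1/30)*63 = 4995 + 21/20 = 99921/20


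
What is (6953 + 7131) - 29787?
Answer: -15703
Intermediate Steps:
(6953 + 7131) - 29787 = 14084 - 29787 = -15703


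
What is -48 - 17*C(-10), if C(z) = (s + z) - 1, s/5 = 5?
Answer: -286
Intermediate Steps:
s = 25 (s = 5*5 = 25)
C(z) = 24 + z (C(z) = (25 + z) - 1 = 24 + z)
-48 - 17*C(-10) = -48 - 17*(24 - 10) = -48 - 17*14 = -48 - 238 = -286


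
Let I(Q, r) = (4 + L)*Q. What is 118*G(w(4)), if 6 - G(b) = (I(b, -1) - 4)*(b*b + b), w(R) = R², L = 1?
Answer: -2438588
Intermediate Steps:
I(Q, r) = 5*Q (I(Q, r) = (4 + 1)*Q = 5*Q)
G(b) = 6 - (-4 + 5*b)*(b + b²) (G(b) = 6 - (5*b - 4)*(b*b + b) = 6 - (-4 + 5*b)*(b² + b) = 6 - (-4 + 5*b)*(b + b²))
118*G(w(4)) = 118*(6 - (4²)² - 5*(4²)³ + 4*4²) = 118*(6 - 1*16² - 5*16³ + 4*16) = 118*(6 - 1*256 - 5*4096 + 64) = 118*(6 - 256 - 20480 + 64) = 118*(-20666) = -2438588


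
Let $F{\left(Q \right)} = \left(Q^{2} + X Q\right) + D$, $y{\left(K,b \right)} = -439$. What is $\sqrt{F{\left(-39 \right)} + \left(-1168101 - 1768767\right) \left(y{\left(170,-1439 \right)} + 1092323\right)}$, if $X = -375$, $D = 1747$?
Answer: $i \sqrt{3206719161419} \approx 1.7907 \cdot 10^{6} i$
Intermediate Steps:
$F{\left(Q \right)} = 1747 + Q^{2} - 375 Q$ ($F{\left(Q \right)} = \left(Q^{2} - 375 Q\right) + 1747 = 1747 + Q^{2} - 375 Q$)
$\sqrt{F{\left(-39 \right)} + \left(-1168101 - 1768767\right) \left(y{\left(170,-1439 \right)} + 1092323\right)} = \sqrt{\left(1747 + \left(-39\right)^{2} - -14625\right) + \left(-1168101 - 1768767\right) \left(-439 + 1092323\right)} = \sqrt{\left(1747 + 1521 + 14625\right) - 3206719179312} = \sqrt{17893 - 3206719179312} = \sqrt{-3206719161419} = i \sqrt{3206719161419}$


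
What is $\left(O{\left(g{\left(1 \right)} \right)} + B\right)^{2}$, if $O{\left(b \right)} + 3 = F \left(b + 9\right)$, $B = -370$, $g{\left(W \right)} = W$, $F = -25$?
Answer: $388129$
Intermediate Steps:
$O{\left(b \right)} = -228 - 25 b$ ($O{\left(b \right)} = -3 - 25 \left(b + 9\right) = -3 - 25 \left(9 + b\right) = -3 - \left(225 + 25 b\right) = -228 - 25 b$)
$\left(O{\left(g{\left(1 \right)} \right)} + B\right)^{2} = \left(\left(-228 - 25\right) - 370\right)^{2} = \left(-253 - 370\right)^{2} = \left(-623\right)^{2} = 388129$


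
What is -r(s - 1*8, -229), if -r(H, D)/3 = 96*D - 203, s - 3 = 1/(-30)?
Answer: -66561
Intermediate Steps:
s = 89/30 (s = 3 + 1/(-30) = 3 - 1/30 = 89/30 ≈ 2.9667)
r(H, D) = 609 - 288*D (r(H, D) = -3*(96*D - 203) = -3*(-203 + 96*D) = 609 - 288*D)
-r(s - 1*8, -229) = -(609 - 288*(-229)) = -(609 + 65952) = -1*66561 = -66561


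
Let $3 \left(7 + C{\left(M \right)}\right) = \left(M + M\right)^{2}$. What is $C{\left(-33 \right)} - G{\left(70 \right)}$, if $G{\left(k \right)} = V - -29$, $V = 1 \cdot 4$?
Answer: $1412$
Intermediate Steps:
$V = 4$
$G{\left(k \right)} = 33$ ($G{\left(k \right)} = 4 - -29 = 4 + 29 = 33$)
$C{\left(M \right)} = -7 + \frac{4 M^{2}}{3}$ ($C{\left(M \right)} = -7 + \frac{\left(M + M\right)^{2}}{3} = -7 + \frac{\left(2 M\right)^{2}}{3} = -7 + \frac{4 M^{2}}{3}$)
$C{\left(-33 \right)} - G{\left(70 \right)} = \left(-7 + \frac{4 \left(-33\right)^{2}}{3}\right) - 33 = \left(-7 + \frac{4}{3} \cdot 1089\right) - 33 = \left(-7 + 1452\right) - 33 = 1445 - 33 = 1412$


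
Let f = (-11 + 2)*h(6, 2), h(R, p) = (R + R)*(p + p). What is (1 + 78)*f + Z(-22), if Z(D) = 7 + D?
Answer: -34143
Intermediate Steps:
h(R, p) = 4*R*p (h(R, p) = (2*R)*(2*p) = 4*R*p)
f = -432 (f = (-11 + 2)*(4*6*2) = -9*48 = -432)
(1 + 78)*f + Z(-22) = (1 + 78)*(-432) + (7 - 22) = 79*(-432) - 15 = -34128 - 15 = -34143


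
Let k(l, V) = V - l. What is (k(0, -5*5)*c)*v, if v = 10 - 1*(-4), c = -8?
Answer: 2800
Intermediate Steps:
v = 14 (v = 10 + 4 = 14)
(k(0, -5*5)*c)*v = ((-5*5 - 1*0)*(-8))*14 = ((-25 + 0)*(-8))*14 = -25*(-8)*14 = 200*14 = 2800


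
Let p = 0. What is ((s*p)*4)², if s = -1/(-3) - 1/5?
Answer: 0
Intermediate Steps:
s = 2/15 (s = -1*(-⅓) - 1*⅕ = ⅓ - ⅕ = 2/15 ≈ 0.13333)
((s*p)*4)² = (((2/15)*0)*4)² = (0*4)² = 0² = 0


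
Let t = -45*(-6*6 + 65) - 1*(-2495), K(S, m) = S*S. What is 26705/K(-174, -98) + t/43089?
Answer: 395573395/434854188 ≈ 0.90967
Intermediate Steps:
K(S, m) = S²
t = 1190 (t = -45*(-36 + 65) + 2495 = -45*29 + 2495 = -1305 + 2495 = 1190)
26705/K(-174, -98) + t/43089 = 26705/((-174)²) + 1190/43089 = 26705/30276 + 1190*(1/43089) = 26705*(1/30276) + 1190/43089 = 26705/30276 + 1190/43089 = 395573395/434854188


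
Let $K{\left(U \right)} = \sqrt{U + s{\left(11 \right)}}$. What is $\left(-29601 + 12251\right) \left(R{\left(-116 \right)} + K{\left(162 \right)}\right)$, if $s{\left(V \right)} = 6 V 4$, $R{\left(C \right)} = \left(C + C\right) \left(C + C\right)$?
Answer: $-933846400 - 17350 \sqrt{426} \approx -9.342 \cdot 10^{8}$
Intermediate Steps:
$R{\left(C \right)} = 4 C^{2}$ ($R{\left(C \right)} = 2 C 2 C = 4 C^{2}$)
$s{\left(V \right)} = 24 V$
$K{\left(U \right)} = \sqrt{264 + U}$ ($K{\left(U \right)} = \sqrt{U + 24 \cdot 11} = \sqrt{U + 264} = \sqrt{264 + U}$)
$\left(-29601 + 12251\right) \left(R{\left(-116 \right)} + K{\left(162 \right)}\right) = \left(-29601 + 12251\right) \left(4 \left(-116\right)^{2} + \sqrt{264 + 162}\right) = - 17350 \left(4 \cdot 13456 + \sqrt{426}\right) = - 17350 \left(53824 + \sqrt{426}\right) = -933846400 - 17350 \sqrt{426}$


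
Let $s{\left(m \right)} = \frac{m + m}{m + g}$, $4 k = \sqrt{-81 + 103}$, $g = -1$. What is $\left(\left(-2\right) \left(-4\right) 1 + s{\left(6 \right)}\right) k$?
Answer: $\frac{13 \sqrt{22}}{5} \approx 12.195$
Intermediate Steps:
$k = \frac{\sqrt{22}}{4}$ ($k = \frac{\sqrt{-81 + 103}}{4} = \frac{\sqrt{22}}{4} \approx 1.1726$)
$s{\left(m \right)} = \frac{2 m}{-1 + m}$ ($s{\left(m \right)} = \frac{m + m}{m - 1} = \frac{2 m}{-1 + m}$)
$\left(\left(-2\right) \left(-4\right) 1 + s{\left(6 \right)}\right) k = \left(\left(-2\right) \left(-4\right) 1 + 2 \cdot 6 \frac{1}{-1 + 6}\right) \frac{\sqrt{22}}{4} = \left(8 \cdot 1 + 2 \cdot 6 \cdot \frac{1}{5}\right) \frac{\sqrt{22}}{4} = \left(8 + 2 \cdot 6 \cdot \frac{1}{5}\right) \frac{\sqrt{22}}{4} = \left(8 + \frac{12}{5}\right) \frac{\sqrt{22}}{4} = \frac{52 \frac{\sqrt{22}}{4}}{5} = \frac{13 \sqrt{22}}{5}$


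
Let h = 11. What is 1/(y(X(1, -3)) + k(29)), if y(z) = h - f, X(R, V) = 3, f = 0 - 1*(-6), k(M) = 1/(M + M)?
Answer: 58/291 ≈ 0.19931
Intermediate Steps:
k(M) = 1/(2*M)
f = 6 (f = 0 + 6 = 6)
y(z) = 5 (y(z) = 11 - 1*6 = 11 - 6 = 5)
1/(y(X(1, -3)) + k(29)) = 1/(5 + (½)/29) = 1/(5 + (½)*(1/29)) = 1/(5 + 1/58) = 1/(291/58) = 58/291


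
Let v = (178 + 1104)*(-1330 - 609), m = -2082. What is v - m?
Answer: -2483716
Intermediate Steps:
v = -2485798 (v = 1282*(-1939) = -2485798)
v - m = -2485798 - 1*(-2082) = -2485798 + 2082 = -2483716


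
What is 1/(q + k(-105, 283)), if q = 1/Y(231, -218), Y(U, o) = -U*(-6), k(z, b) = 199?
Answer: 1386/275815 ≈ 0.0050251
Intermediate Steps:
Y(U, o) = 6*U
q = 1/1386 (q = 1/(6*231) = 1/1386 ≈ 0.00072150)
1/(q + k(-105, 283)) = 1/(1/1386 + 199) = 1/(275815/1386) = 1386/275815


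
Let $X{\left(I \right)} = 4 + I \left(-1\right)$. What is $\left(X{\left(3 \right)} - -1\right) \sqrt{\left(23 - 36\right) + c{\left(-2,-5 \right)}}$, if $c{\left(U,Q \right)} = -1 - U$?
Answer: $4 i \sqrt{3} \approx 6.9282 i$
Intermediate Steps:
$X{\left(I \right)} = 4 - I$
$\left(X{\left(3 \right)} - -1\right) \sqrt{\left(23 - 36\right) + c{\left(-2,-5 \right)}} = \left(\left(4 - 3\right) - -1\right) \sqrt{\left(23 - 36\right) - -1} = \left(\left(4 - 3\right) + 1\right) \sqrt{-13 + \left(-1 + 2\right)} = \left(1 + 1\right) \sqrt{-13 + 1} = 2 \sqrt{-12} = 2 \cdot 2 i \sqrt{3} = 4 i \sqrt{3}$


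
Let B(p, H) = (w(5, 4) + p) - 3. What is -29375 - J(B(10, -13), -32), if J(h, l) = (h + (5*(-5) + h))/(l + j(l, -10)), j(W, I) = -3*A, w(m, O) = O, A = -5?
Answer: -499378/17 ≈ -29375.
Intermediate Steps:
B(p, H) = 1 + p (B(p, H) = (4 + p) - 3 = 1 + p)
j(W, I) = 15 (j(W, I) = -3*(-5) = 15)
J(h, l) = (-25 + 2*h)/(15 + l) (J(h, l) = (h + (5*(-5) + h))/(l + 15) = (h + (-25 + h))/(15 + l) = (-25 + 2*h)/(15 + l))
-29375 - J(B(10, -13), -32) = -29375 - (-25 + 2*(1 + 10))/(15 - 32) = -29375 - (-25 + 2*11)/(-17) = -29375 - (-1)*(-25 + 22)/17 = -29375 - (-1)*(-3)/17 = -29375 - 1*3/17 = -29375 - 3/17 = -499378/17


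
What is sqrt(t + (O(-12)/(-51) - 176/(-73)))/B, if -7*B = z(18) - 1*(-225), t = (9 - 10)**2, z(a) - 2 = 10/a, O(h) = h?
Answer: -315*sqrt(224621)/2541568 ≈ -0.058740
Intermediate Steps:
z(a) = 2 + 10/a
t = 1 (t = (-1)**2 = 1)
B = -2048/63 (B = -((2 + 10/18) - 1*(-225))/7 = -((2 + 10*(1/18)) + 225)/7 = -((2 + 5/9) + 225)/7 = -(23/9 + 225)/7 = -1/7*2048/9 = -2048/63 ≈ -32.508)
sqrt(t + (O(-12)/(-51) - 176/(-73)))/B = sqrt(1 + (-12/(-51) - 176/(-73)))/(-2048/63) = sqrt(1 + (-12*(-1/51) - 176*(-1/73)))*(-63/2048) = sqrt(1 + (4/17 + 176/73))*(-63/2048) = sqrt(1 + 3284/1241)*(-63/2048) = sqrt(4525/1241)*(-63/2048) = (5*sqrt(224621)/1241)*(-63/2048) = -315*sqrt(224621)/2541568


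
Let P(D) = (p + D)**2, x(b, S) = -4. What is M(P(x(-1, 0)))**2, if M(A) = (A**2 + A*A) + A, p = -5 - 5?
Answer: 5933312784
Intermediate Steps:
p = -10
P(D) = (-10 + D)**2
M(A) = A + 2*A**2 (M(A) = (A**2 + A**2) + A = 2*A**2 + A = A + 2*A**2)
M(P(x(-1, 0)))**2 = ((-10 - 4)**2*(1 + 2*(-10 - 4)**2))**2 = ((-14)**2*(1 + 2*(-14)**2))**2 = (196*(1 + 2*196))**2 = (196*(1 + 392))**2 = (196*393)**2 = 77028**2 = 5933312784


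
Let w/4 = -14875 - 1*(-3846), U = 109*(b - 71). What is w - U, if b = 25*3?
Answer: -44552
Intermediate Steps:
b = 75
U = 436 (U = 109*(75 - 71) = 109*4 = 436)
w = -44116 (w = 4*(-14875 - 1*(-3846)) = 4*(-14875 + 3846) = 4*(-11029) = -44116)
w - U = -44116 - 1*436 = -44116 - 436 = -44552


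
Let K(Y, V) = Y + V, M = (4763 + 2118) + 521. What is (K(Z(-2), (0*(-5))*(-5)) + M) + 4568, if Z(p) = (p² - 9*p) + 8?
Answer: 12000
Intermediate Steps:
Z(p) = 8 + p² - 9*p
M = 7402 (M = 6881 + 521 = 7402)
K(Y, V) = V + Y
(K(Z(-2), (0*(-5))*(-5)) + M) + 4568 = (((0*(-5))*(-5) + (8 + (-2)² - 9*(-2))) + 7402) + 4568 = ((0*(-5) + (8 + 4 + 18)) + 7402) + 4568 = ((0 + 30) + 7402) + 4568 = (30 + 7402) + 4568 = 7432 + 4568 = 12000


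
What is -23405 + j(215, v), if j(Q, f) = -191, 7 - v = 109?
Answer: -23596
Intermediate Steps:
v = -102 (v = 7 - 1*109 = 7 - 109 = -102)
-23405 + j(215, v) = -23405 - 191 = -23596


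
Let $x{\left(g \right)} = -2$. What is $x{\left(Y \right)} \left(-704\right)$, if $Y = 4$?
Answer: $1408$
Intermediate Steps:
$x{\left(Y \right)} \left(-704\right) = \left(-2\right) \left(-704\right) = 1408$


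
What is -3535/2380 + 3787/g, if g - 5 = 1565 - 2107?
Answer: -311753/36516 ≈ -8.5374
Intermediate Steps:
g = -537 (g = 5 + (1565 - 2107) = 5 - 542 = -537)
-3535/2380 + 3787/g = -3535/2380 + 3787/(-537) = -3535*1/2380 + 3787*(-1/537) = -101/68 - 3787/537 = -311753/36516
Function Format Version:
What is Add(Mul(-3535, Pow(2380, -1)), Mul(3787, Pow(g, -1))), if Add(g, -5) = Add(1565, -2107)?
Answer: Rational(-311753, 36516) ≈ -8.5374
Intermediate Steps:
g = -537 (g = Add(5, Add(1565, -2107)) = Add(5, -542) = -537)
Add(Mul(-3535, Pow(2380, -1)), Mul(3787, Pow(g, -1))) = Add(Mul(-3535, Pow(2380, -1)), Mul(3787, Pow(-537, -1))) = Add(Mul(-3535, Rational(1, 2380)), Mul(3787, Rational(-1, 537))) = Add(Rational(-101, 68), Rational(-3787, 537)) = Rational(-311753, 36516)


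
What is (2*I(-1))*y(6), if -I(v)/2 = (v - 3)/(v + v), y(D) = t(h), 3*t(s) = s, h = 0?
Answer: 0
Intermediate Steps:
t(s) = s/3
y(D) = 0 (y(D) = (⅓)*0 = 0)
I(v) = -(-3 + v)/v (I(v) = -2*(v - 3)/(v + v) = -2*(-3 + v)/(2*v) = -2*(-3 + v)*1/(2*v) = -(-3 + v)/v)
(2*I(-1))*y(6) = (2*((3 - 1*(-1))/(-1)))*0 = (2*(-(3 + 1)))*0 = (2*(-1*4))*0 = (2*(-4))*0 = -8*0 = 0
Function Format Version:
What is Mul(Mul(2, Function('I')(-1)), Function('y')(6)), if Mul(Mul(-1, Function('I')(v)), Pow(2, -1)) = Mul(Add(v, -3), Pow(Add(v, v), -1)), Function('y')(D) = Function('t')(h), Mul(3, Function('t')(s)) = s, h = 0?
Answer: 0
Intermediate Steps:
Function('t')(s) = Mul(Rational(1, 3), s)
Function('y')(D) = 0 (Function('y')(D) = Mul(Rational(1, 3), 0) = 0)
Function('I')(v) = Mul(-1, Pow(v, -1), Add(-3, v)) (Function('I')(v) = Mul(-2, Mul(Add(v, -3), Pow(Add(v, v), -1))) = Mul(-2, Mul(Add(-3, v), Pow(Mul(2, v), -1))) = Mul(-2, Mul(Add(-3, v), Mul(Rational(1, 2), Pow(v, -1)))) = Mul(-2, Mul(Rational(1, 2), Pow(v, -1), Add(-3, v))) = Mul(-1, Pow(v, -1), Add(-3, v)))
Mul(Mul(2, Function('I')(-1)), Function('y')(6)) = Mul(Mul(2, Mul(Pow(-1, -1), Add(3, Mul(-1, -1)))), 0) = Mul(Mul(2, Mul(-1, Add(3, 1))), 0) = Mul(Mul(2, Mul(-1, 4)), 0) = Mul(Mul(2, -4), 0) = Mul(-8, 0) = 0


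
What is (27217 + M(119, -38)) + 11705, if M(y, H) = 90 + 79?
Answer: 39091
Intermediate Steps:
M(y, H) = 169
(27217 + M(119, -38)) + 11705 = (27217 + 169) + 11705 = 27386 + 11705 = 39091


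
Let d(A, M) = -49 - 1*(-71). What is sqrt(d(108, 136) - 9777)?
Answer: I*sqrt(9755) ≈ 98.767*I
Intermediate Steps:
d(A, M) = 22 (d(A, M) = -49 + 71 = 22)
sqrt(d(108, 136) - 9777) = sqrt(22 - 9777) = sqrt(-9755) = I*sqrt(9755)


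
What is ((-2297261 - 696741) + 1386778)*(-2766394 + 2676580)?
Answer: 144351216336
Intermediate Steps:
((-2297261 - 696741) + 1386778)*(-2766394 + 2676580) = (-2994002 + 1386778)*(-89814) = -1607224*(-89814) = 144351216336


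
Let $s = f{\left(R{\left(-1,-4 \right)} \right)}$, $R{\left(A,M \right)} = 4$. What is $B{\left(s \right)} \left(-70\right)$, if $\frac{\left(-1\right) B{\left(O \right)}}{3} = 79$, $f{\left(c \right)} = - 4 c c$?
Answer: $16590$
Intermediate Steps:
$f{\left(c \right)} = - 4 c^{2}$
$s = -64$ ($s = - 4 \cdot 4^{2} = \left(-4\right) 16 = -64$)
$B{\left(O \right)} = -237$ ($B{\left(O \right)} = \left(-3\right) 79 = -237$)
$B{\left(s \right)} \left(-70\right) = \left(-237\right) \left(-70\right) = 16590$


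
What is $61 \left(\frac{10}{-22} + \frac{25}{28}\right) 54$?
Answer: $\frac{222345}{154} \approx 1443.8$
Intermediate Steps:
$61 \left(\frac{10}{-22} + \frac{25}{28}\right) 54 = 61 \left(10 \left(- \frac{1}{22}\right) + 25 \cdot \frac{1}{28}\right) 54 = 61 \left(- \frac{5}{11} + \frac{25}{28}\right) 54 = 61 \cdot \frac{135}{308} \cdot 54 = \frac{8235}{308} \cdot 54 = \frac{222345}{154}$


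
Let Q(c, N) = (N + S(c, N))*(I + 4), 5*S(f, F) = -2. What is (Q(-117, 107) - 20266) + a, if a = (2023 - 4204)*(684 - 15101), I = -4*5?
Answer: 157107527/5 ≈ 3.1422e+7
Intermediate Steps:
S(f, F) = -2/5 (S(f, F) = (1/5)*(-2) = -2/5)
I = -20
a = 31443477 (a = -2181*(-14417) = 31443477)
Q(c, N) = 32/5 - 16*N (Q(c, N) = (N - 2/5)*(-20 + 4) = (-2/5 + N)*(-16) = 32/5 - 16*N)
(Q(-117, 107) - 20266) + a = ((32/5 - 16*107) - 20266) + 31443477 = ((32/5 - 1712) - 20266) + 31443477 = (-8528/5 - 20266) + 31443477 = -109858/5 + 31443477 = 157107527/5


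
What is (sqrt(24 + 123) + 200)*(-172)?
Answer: -34400 - 1204*sqrt(3) ≈ -36485.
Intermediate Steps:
(sqrt(24 + 123) + 200)*(-172) = (sqrt(147) + 200)*(-172) = (7*sqrt(3) + 200)*(-172) = (200 + 7*sqrt(3))*(-172) = -34400 - 1204*sqrt(3)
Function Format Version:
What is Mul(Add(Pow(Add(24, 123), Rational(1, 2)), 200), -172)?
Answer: Add(-34400, Mul(-1204, Pow(3, Rational(1, 2)))) ≈ -36485.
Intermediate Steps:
Mul(Add(Pow(Add(24, 123), Rational(1, 2)), 200), -172) = Mul(Add(Pow(147, Rational(1, 2)), 200), -172) = Mul(Add(Mul(7, Pow(3, Rational(1, 2))), 200), -172) = Mul(Add(200, Mul(7, Pow(3, Rational(1, 2)))), -172) = Add(-34400, Mul(-1204, Pow(3, Rational(1, 2))))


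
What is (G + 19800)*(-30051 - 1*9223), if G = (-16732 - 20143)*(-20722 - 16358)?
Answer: -53701099675200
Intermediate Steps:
G = 1367325000 (G = -36875*(-37080) = 1367325000)
(G + 19800)*(-30051 - 1*9223) = (1367325000 + 19800)*(-30051 - 1*9223) = 1367344800*(-30051 - 9223) = 1367344800*(-39274) = -53701099675200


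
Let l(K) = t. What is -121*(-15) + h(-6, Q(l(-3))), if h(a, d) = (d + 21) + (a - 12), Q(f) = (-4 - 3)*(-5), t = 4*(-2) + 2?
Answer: 1853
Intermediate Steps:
t = -6 (t = -8 + 2 = -6)
l(K) = -6
Q(f) = 35 (Q(f) = -7*(-5) = 35)
h(a, d) = 9 + a + d (h(a, d) = (21 + d) + (-12 + a) = 9 + a + d)
-121*(-15) + h(-6, Q(l(-3))) = -121*(-15) + (9 - 6 + 35) = 1815 + 38 = 1853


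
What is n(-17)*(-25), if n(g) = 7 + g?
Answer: 250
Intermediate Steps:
n(-17)*(-25) = (7 - 17)*(-25) = -10*(-25) = 250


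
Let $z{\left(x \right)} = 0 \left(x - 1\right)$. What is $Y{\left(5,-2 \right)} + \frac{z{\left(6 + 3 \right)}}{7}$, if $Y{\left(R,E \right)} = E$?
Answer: $-2$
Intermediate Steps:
$z{\left(x \right)} = 0$ ($z{\left(x \right)} = 0 \left(-1 + x\right) = 0$)
$Y{\left(5,-2 \right)} + \frac{z{\left(6 + 3 \right)}}{7} = -2 + \frac{1}{7} \cdot 0 = -2 + 0 = -2$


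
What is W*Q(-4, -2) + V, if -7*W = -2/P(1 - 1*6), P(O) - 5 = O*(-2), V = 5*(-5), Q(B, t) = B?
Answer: -2633/105 ≈ -25.076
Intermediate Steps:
V = -25
P(O) = 5 - 2*O (P(O) = 5 + O*(-2) = 5 - 2*O)
W = 2/105 (W = -(-2)/(7*(5 - 2*(1 - 1*6))) = -(-2)/(7*(5 - 2*(1 - 6))) = -(-2)/(7*(5 - 2*(-5))) = -(-2)/(7*(5 + 10)) = -(-2)/(7*15) = -1/7*(-2/15) = 2/105 ≈ 0.019048)
W*Q(-4, -2) + V = (2/105)*(-4) - 25 = -8/105 - 25 = -2633/105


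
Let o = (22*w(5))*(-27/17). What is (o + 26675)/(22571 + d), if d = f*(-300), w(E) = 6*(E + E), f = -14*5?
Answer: 37985/67337 ≈ 0.56410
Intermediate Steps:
f = -70
w(E) = 12*E (w(E) = 6*(2*E) = 12*E)
o = -35640/17 (o = (22*(12*5))*(-27/17) = (22*60)*(-27*1/17) = 1320*(-27/17) = -35640/17 ≈ -2096.5)
d = 21000 (d = -70*(-300) = 21000)
(o + 26675)/(22571 + d) = (-35640/17 + 26675)/(22571 + 21000) = (417835/17)/43571 = (417835/17)*(1/43571) = 37985/67337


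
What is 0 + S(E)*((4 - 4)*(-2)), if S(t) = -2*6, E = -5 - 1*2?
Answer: 0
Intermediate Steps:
E = -7 (E = -5 - 2 = -7)
S(t) = -12
0 + S(E)*((4 - 4)*(-2)) = 0 - 12*(4 - 4)*(-2) = 0 - 0*(-2) = 0 - 12*0 = 0 + 0 = 0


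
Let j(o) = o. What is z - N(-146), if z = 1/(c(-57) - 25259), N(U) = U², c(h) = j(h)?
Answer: -539635857/25316 ≈ -21316.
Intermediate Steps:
c(h) = h
z = -1/25316 (z = 1/(-57 - 25259) = 1/(-25316) = -1/25316 ≈ -3.9501e-5)
z - N(-146) = -1/25316 - 1*(-146)² = -1/25316 - 1*21316 = -1/25316 - 21316 = -539635857/25316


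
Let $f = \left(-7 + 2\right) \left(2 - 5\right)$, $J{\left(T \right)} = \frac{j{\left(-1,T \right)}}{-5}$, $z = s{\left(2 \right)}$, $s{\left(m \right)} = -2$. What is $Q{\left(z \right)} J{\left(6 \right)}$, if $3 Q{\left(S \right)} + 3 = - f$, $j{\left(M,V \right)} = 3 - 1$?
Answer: $\frac{12}{5} \approx 2.4$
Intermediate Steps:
$z = -2$
$j{\left(M,V \right)} = 2$ ($j{\left(M,V \right)} = 3 - 1 = 2$)
$J{\left(T \right)} = - \frac{2}{5}$ ($J{\left(T \right)} = \frac{2}{-5} = 2 \left(- \frac{1}{5}\right) = - \frac{2}{5}$)
$f = 15$ ($f = - 5 \left(2 - 5\right) = \left(-5\right) \left(-3\right) = 15$)
$Q{\left(S \right)} = -6$ ($Q{\left(S \right)} = -1 + \frac{\left(-1\right) 15}{3} = -1 + \frac{1}{3} \left(-15\right) = -1 - 5 = -6$)
$Q{\left(z \right)} J{\left(6 \right)} = \left(-6\right) \left(- \frac{2}{5}\right) = \frac{12}{5}$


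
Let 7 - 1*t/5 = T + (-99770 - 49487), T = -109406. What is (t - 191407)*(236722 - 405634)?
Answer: -186131396016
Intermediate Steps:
t = 1293350 (t = 35 - 5*(-109406 + (-99770 - 49487)) = 35 - 5*(-109406 - 149257) = 35 - 5*(-258663) = 35 + 1293315 = 1293350)
(t - 191407)*(236722 - 405634) = (1293350 - 191407)*(236722 - 405634) = 1101943*(-168912) = -186131396016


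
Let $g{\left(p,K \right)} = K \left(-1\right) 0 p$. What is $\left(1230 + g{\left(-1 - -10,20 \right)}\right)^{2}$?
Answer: $1512900$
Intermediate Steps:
$g{\left(p,K \right)} = 0$ ($g{\left(p,K \right)} = - K 0 = 0$)
$\left(1230 + g{\left(-1 - -10,20 \right)}\right)^{2} = \left(1230 + 0\right)^{2} = 1230^{2} = 1512900$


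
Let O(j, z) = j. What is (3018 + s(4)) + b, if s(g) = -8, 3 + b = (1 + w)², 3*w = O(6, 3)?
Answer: 3016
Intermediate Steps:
w = 2 (w = (⅓)*6 = 2)
b = 6 (b = -3 + (1 + 2)² = -3 + 3² = -3 + 9 = 6)
(3018 + s(4)) + b = (3018 - 8) + 6 = 3010 + 6 = 3016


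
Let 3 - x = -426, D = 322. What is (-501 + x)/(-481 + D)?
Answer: 24/53 ≈ 0.45283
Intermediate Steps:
x = 429 (x = 3 - 1*(-426) = 3 + 426 = 429)
(-501 + x)/(-481 + D) = (-501 + 429)/(-481 + 322) = -72/(-159) = -72*(-1/159) = 24/53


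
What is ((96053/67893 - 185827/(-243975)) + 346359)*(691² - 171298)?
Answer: 195181250724002578057/1840466075 ≈ 1.0605e+11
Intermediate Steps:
((96053/67893 - 185827/(-243975)) + 346359)*(691² - 171298) = ((96053*(1/67893) - 185827*(-1/243975)) + 346359)*(477481 - 171298) = ((96053/67893 + 185827/243975) + 346359)*306183 = (12016961062/5521398225 + 346359)*306183 = (1912397984773837/5521398225)*306183 = 195181250724002578057/1840466075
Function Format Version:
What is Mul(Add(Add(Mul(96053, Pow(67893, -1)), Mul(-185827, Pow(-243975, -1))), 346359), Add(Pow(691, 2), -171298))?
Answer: Rational(195181250724002578057, 1840466075) ≈ 1.0605e+11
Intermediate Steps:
Mul(Add(Add(Mul(96053, Pow(67893, -1)), Mul(-185827, Pow(-243975, -1))), 346359), Add(Pow(691, 2), -171298)) = Mul(Add(Add(Mul(96053, Rational(1, 67893)), Mul(-185827, Rational(-1, 243975))), 346359), Add(477481, -171298)) = Mul(Add(Add(Rational(96053, 67893), Rational(185827, 243975)), 346359), 306183) = Mul(Add(Rational(12016961062, 5521398225), 346359), 306183) = Mul(Rational(1912397984773837, 5521398225), 306183) = Rational(195181250724002578057, 1840466075)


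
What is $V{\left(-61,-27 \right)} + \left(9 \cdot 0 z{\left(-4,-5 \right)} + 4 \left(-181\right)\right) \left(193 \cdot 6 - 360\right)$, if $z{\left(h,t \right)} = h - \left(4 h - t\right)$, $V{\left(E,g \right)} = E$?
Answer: $-577813$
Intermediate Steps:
$z{\left(h,t \right)} = t - 3 h$ ($z{\left(h,t \right)} = h - \left(- t + 4 h\right) = t - 3 h$)
$V{\left(-61,-27 \right)} + \left(9 \cdot 0 z{\left(-4,-5 \right)} + 4 \left(-181\right)\right) \left(193 \cdot 6 - 360\right) = -61 + \left(9 \cdot 0 \left(-5 - -12\right) + 4 \left(-181\right)\right) \left(193 \cdot 6 - 360\right) = -61 + \left(0 \left(-5 + 12\right) - 724\right) \left(1158 - 360\right) = -61 + \left(0 \cdot 7 - 724\right) 798 = -61 + \left(0 - 724\right) 798 = -61 - 577752 = -577813$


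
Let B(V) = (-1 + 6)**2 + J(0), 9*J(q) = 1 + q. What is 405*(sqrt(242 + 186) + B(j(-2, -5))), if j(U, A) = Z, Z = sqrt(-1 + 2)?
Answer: 10170 + 810*sqrt(107) ≈ 18549.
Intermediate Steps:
Z = 1 (Z = sqrt(1) = 1)
j(U, A) = 1
J(q) = 1/9 + q/9 (J(q) = (1 + q)/9 = 1/9 + q/9)
B(V) = 226/9 (B(V) = (-1 + 6)**2 + (1/9 + (1/9)*0) = 5**2 + (1/9 + 0) = 25 + 1/9 = 226/9)
405*(sqrt(242 + 186) + B(j(-2, -5))) = 405*(sqrt(242 + 186) + 226/9) = 405*(sqrt(428) + 226/9) = 405*(2*sqrt(107) + 226/9) = 405*(226/9 + 2*sqrt(107)) = 10170 + 810*sqrt(107)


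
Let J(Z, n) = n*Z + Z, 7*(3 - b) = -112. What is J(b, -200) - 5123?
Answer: -8904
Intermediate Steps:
b = 19 (b = 3 - 1/7*(-112) = 3 + 16 = 19)
J(Z, n) = Z + Z*n (J(Z, n) = Z*n + Z = Z + Z*n)
J(b, -200) - 5123 = 19*(1 - 200) - 5123 = 19*(-199) - 5123 = -3781 - 5123 = -8904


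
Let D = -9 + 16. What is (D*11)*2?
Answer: 154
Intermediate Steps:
D = 7
(D*11)*2 = (7*11)*2 = 77*2 = 154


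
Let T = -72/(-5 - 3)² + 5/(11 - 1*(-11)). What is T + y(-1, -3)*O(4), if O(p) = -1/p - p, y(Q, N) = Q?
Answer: 295/88 ≈ 3.3523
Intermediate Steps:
O(p) = -p - 1/p
T = -79/88 (T = -72/((-8)²) + 5/(11 + 11) = -72/64 + 5/22 = -72*1/64 + 5*(1/22) = -9/8 + 5/22 = -79/88 ≈ -0.89773)
T + y(-1, -3)*O(4) = -79/88 - (-1*4 - 1/4) = -79/88 - (-4 - 1*¼) = -79/88 - (-4 - ¼) = -79/88 - 1*(-17/4) = -79/88 + 17/4 = 295/88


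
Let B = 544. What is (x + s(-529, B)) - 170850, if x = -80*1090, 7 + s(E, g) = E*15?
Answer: -265992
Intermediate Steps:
s(E, g) = -7 + 15*E (s(E, g) = -7 + E*15 = -7 + 15*E)
x = -87200
(x + s(-529, B)) - 170850 = (-87200 + (-7 + 15*(-529))) - 170850 = (-87200 + (-7 - 7935)) - 170850 = (-87200 - 7942) - 170850 = -95142 - 170850 = -265992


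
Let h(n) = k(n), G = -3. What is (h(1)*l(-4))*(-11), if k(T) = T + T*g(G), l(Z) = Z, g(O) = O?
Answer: -88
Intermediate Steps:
k(T) = -2*T (k(T) = T + T*(-3) = T - 3*T = -2*T)
h(n) = -2*n
(h(1)*l(-4))*(-11) = (-2*1*(-4))*(-11) = -2*(-4)*(-11) = 8*(-11) = -88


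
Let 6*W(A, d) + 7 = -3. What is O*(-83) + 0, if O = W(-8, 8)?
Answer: 415/3 ≈ 138.33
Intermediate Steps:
W(A, d) = -5/3 (W(A, d) = -7/6 + (⅙)*(-3) = -7/6 - ½ = -5/3)
O = -5/3 ≈ -1.6667
O*(-83) + 0 = -5/3*(-83) + 0 = 415/3 + 0 = 415/3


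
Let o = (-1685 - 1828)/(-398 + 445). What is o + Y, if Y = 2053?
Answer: 92978/47 ≈ 1978.3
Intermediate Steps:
o = -3513/47 ≈ -74.745
o + Y = -3513/47 + 2053 = 92978/47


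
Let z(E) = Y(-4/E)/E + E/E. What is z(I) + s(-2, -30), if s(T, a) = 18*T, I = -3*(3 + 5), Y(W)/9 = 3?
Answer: -289/8 ≈ -36.125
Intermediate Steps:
Y(W) = 27 (Y(W) = 9*3 = 27)
I = -24 (I = -3*8 = -24)
z(E) = 1 + 27/E (z(E) = 27/E + E/E = 27/E + 1 = 1 + 27/E)
z(I) + s(-2, -30) = (27 - 24)/(-24) + 18*(-2) = -1/24*3 - 36 = -⅛ - 36 = -289/8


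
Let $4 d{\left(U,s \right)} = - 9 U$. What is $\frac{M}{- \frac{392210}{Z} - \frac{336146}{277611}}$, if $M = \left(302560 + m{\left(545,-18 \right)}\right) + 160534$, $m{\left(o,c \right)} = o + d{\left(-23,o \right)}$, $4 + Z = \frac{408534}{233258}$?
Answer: $\frac{10387130375596389}{3907288769443888} \approx 2.6584$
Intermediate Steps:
$Z = - \frac{262249}{116629}$ ($Z = -4 + \frac{408534}{233258} = -4 + 408534 \cdot \frac{1}{233258} = -4 + \frac{204267}{116629} = - \frac{262249}{116629} \approx -2.2486$)
$d{\left(U,s \right)} = - \frac{9 U}{4}$ ($d{\left(U,s \right)} = \frac{\left(-9\right) U}{4} = - \frac{9 U}{4}$)
$m{\left(o,c \right)} = \frac{207}{4} + o$ ($m{\left(o,c \right)} = o - - \frac{207}{4} = o + \frac{207}{4} = \frac{207}{4} + o$)
$M = \frac{1854763}{4}$ ($M = \left(302560 + \left(\frac{207}{4} + 545\right)\right) + 160534 = \left(302560 + \frac{2387}{4}\right) + 160534 = \frac{1212627}{4} + 160534 = \frac{1854763}{4} \approx 4.6369 \cdot 10^{5}$)
$\frac{M}{- \frac{392210}{Z} - \frac{336146}{277611}} = \frac{1854763}{4 \left(- \frac{392210}{- \frac{262249}{116629}} - \frac{336146}{277611}\right)} = \frac{1854763}{4 \left(\left(-392210\right) \left(- \frac{116629}{262249}\right) - \frac{336146}{277611}\right)} = \frac{1854763}{4 \left(\frac{3518696930}{20173} - \frac{336146}{277611}\right)} = \frac{1854763}{4 \cdot \frac{976822192360972}{5600246703}} = \frac{1854763}{4} \cdot \frac{5600246703}{976822192360972} = \frac{10387130375596389}{3907288769443888}$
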